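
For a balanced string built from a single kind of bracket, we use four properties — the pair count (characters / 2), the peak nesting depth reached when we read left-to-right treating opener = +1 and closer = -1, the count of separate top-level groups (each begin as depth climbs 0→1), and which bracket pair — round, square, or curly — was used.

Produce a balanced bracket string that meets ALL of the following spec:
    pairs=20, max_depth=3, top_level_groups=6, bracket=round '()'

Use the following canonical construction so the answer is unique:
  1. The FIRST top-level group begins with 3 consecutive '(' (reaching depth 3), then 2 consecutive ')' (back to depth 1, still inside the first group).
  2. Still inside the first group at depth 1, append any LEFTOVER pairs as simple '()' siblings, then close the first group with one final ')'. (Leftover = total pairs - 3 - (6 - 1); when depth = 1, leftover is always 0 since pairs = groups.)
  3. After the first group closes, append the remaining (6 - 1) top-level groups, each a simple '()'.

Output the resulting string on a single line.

Answer: ((())()()()()()()()()()()()())()()()()()

Derivation:
Spec: pairs=20 depth=3 groups=6
Leftover pairs = 20 - 3 - (6-1) = 12
First group: deep chain of depth 3 + 12 sibling pairs
Remaining 5 groups: simple '()' each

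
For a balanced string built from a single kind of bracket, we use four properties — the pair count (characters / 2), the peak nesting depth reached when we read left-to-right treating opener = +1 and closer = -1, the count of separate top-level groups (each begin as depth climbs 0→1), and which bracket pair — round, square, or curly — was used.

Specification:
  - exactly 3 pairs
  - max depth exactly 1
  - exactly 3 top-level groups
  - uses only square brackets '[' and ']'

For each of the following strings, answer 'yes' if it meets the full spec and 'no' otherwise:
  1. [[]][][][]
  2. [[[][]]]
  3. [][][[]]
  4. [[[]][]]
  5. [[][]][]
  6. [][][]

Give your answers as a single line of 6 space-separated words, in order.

String 1 '[[]][][][]': depth seq [1 2 1 0 1 0 1 0 1 0]
  -> pairs=5 depth=2 groups=4 -> no
String 2 '[[[][]]]': depth seq [1 2 3 2 3 2 1 0]
  -> pairs=4 depth=3 groups=1 -> no
String 3 '[][][[]]': depth seq [1 0 1 0 1 2 1 0]
  -> pairs=4 depth=2 groups=3 -> no
String 4 '[[[]][]]': depth seq [1 2 3 2 1 2 1 0]
  -> pairs=4 depth=3 groups=1 -> no
String 5 '[[][]][]': depth seq [1 2 1 2 1 0 1 0]
  -> pairs=4 depth=2 groups=2 -> no
String 6 '[][][]': depth seq [1 0 1 0 1 0]
  -> pairs=3 depth=1 groups=3 -> yes

Answer: no no no no no yes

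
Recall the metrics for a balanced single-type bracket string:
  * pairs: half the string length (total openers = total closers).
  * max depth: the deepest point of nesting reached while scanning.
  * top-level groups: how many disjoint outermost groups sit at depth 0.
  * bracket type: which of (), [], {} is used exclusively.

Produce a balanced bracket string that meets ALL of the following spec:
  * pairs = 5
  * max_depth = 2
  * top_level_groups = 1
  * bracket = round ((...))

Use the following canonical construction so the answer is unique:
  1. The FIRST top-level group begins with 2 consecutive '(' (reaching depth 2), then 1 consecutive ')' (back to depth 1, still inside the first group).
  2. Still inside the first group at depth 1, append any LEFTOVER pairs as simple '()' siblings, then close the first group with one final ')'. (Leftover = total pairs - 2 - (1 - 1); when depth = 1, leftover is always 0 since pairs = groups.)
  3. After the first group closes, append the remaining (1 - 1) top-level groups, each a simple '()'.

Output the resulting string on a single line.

Answer: (()()()())

Derivation:
Spec: pairs=5 depth=2 groups=1
Leftover pairs = 5 - 2 - (1-1) = 3
First group: deep chain of depth 2 + 3 sibling pairs
Remaining 0 groups: simple '()' each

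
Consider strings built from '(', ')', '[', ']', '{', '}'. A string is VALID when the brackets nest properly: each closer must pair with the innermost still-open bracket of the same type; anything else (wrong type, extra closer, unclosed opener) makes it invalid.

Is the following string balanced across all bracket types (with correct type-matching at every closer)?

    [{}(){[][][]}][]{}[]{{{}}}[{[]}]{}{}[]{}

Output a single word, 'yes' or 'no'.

Answer: yes

Derivation:
pos 0: push '['; stack = [
pos 1: push '{'; stack = [{
pos 2: '}' matches '{'; pop; stack = [
pos 3: push '('; stack = [(
pos 4: ')' matches '('; pop; stack = [
pos 5: push '{'; stack = [{
pos 6: push '['; stack = [{[
pos 7: ']' matches '['; pop; stack = [{
pos 8: push '['; stack = [{[
pos 9: ']' matches '['; pop; stack = [{
pos 10: push '['; stack = [{[
pos 11: ']' matches '['; pop; stack = [{
pos 12: '}' matches '{'; pop; stack = [
pos 13: ']' matches '['; pop; stack = (empty)
pos 14: push '['; stack = [
pos 15: ']' matches '['; pop; stack = (empty)
pos 16: push '{'; stack = {
pos 17: '}' matches '{'; pop; stack = (empty)
pos 18: push '['; stack = [
pos 19: ']' matches '['; pop; stack = (empty)
pos 20: push '{'; stack = {
pos 21: push '{'; stack = {{
pos 22: push '{'; stack = {{{
pos 23: '}' matches '{'; pop; stack = {{
pos 24: '}' matches '{'; pop; stack = {
pos 25: '}' matches '{'; pop; stack = (empty)
pos 26: push '['; stack = [
pos 27: push '{'; stack = [{
pos 28: push '['; stack = [{[
pos 29: ']' matches '['; pop; stack = [{
pos 30: '}' matches '{'; pop; stack = [
pos 31: ']' matches '['; pop; stack = (empty)
pos 32: push '{'; stack = {
pos 33: '}' matches '{'; pop; stack = (empty)
pos 34: push '{'; stack = {
pos 35: '}' matches '{'; pop; stack = (empty)
pos 36: push '['; stack = [
pos 37: ']' matches '['; pop; stack = (empty)
pos 38: push '{'; stack = {
pos 39: '}' matches '{'; pop; stack = (empty)
end: stack empty → VALID
Verdict: properly nested → yes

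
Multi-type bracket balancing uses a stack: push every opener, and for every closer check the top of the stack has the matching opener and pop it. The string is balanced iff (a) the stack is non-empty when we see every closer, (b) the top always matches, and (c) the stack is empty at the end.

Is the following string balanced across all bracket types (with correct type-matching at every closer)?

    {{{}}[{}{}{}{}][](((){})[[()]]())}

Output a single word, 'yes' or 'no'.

pos 0: push '{'; stack = {
pos 1: push '{'; stack = {{
pos 2: push '{'; stack = {{{
pos 3: '}' matches '{'; pop; stack = {{
pos 4: '}' matches '{'; pop; stack = {
pos 5: push '['; stack = {[
pos 6: push '{'; stack = {[{
pos 7: '}' matches '{'; pop; stack = {[
pos 8: push '{'; stack = {[{
pos 9: '}' matches '{'; pop; stack = {[
pos 10: push '{'; stack = {[{
pos 11: '}' matches '{'; pop; stack = {[
pos 12: push '{'; stack = {[{
pos 13: '}' matches '{'; pop; stack = {[
pos 14: ']' matches '['; pop; stack = {
pos 15: push '['; stack = {[
pos 16: ']' matches '['; pop; stack = {
pos 17: push '('; stack = {(
pos 18: push '('; stack = {((
pos 19: push '('; stack = {(((
pos 20: ')' matches '('; pop; stack = {((
pos 21: push '{'; stack = {(({
pos 22: '}' matches '{'; pop; stack = {((
pos 23: ')' matches '('; pop; stack = {(
pos 24: push '['; stack = {([
pos 25: push '['; stack = {([[
pos 26: push '('; stack = {([[(
pos 27: ')' matches '('; pop; stack = {([[
pos 28: ']' matches '['; pop; stack = {([
pos 29: ']' matches '['; pop; stack = {(
pos 30: push '('; stack = {((
pos 31: ')' matches '('; pop; stack = {(
pos 32: ')' matches '('; pop; stack = {
pos 33: '}' matches '{'; pop; stack = (empty)
end: stack empty → VALID
Verdict: properly nested → yes

Answer: yes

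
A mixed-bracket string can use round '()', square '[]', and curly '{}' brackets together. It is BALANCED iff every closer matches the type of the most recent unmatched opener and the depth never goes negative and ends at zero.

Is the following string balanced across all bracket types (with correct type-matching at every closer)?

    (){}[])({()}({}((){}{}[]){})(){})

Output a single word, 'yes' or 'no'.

pos 0: push '('; stack = (
pos 1: ')' matches '('; pop; stack = (empty)
pos 2: push '{'; stack = {
pos 3: '}' matches '{'; pop; stack = (empty)
pos 4: push '['; stack = [
pos 5: ']' matches '['; pop; stack = (empty)
pos 6: saw closer ')' but stack is empty → INVALID
Verdict: unmatched closer ')' at position 6 → no

Answer: no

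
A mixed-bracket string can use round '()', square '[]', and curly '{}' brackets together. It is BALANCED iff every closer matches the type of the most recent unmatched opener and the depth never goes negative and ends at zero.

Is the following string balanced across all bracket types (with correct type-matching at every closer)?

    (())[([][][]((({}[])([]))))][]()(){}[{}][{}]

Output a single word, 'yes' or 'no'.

Answer: yes

Derivation:
pos 0: push '('; stack = (
pos 1: push '('; stack = ((
pos 2: ')' matches '('; pop; stack = (
pos 3: ')' matches '('; pop; stack = (empty)
pos 4: push '['; stack = [
pos 5: push '('; stack = [(
pos 6: push '['; stack = [([
pos 7: ']' matches '['; pop; stack = [(
pos 8: push '['; stack = [([
pos 9: ']' matches '['; pop; stack = [(
pos 10: push '['; stack = [([
pos 11: ']' matches '['; pop; stack = [(
pos 12: push '('; stack = [((
pos 13: push '('; stack = [(((
pos 14: push '('; stack = [((((
pos 15: push '{'; stack = [(((({
pos 16: '}' matches '{'; pop; stack = [((((
pos 17: push '['; stack = [(((([
pos 18: ']' matches '['; pop; stack = [((((
pos 19: ')' matches '('; pop; stack = [(((
pos 20: push '('; stack = [((((
pos 21: push '['; stack = [(((([
pos 22: ']' matches '['; pop; stack = [((((
pos 23: ')' matches '('; pop; stack = [(((
pos 24: ')' matches '('; pop; stack = [((
pos 25: ')' matches '('; pop; stack = [(
pos 26: ')' matches '('; pop; stack = [
pos 27: ']' matches '['; pop; stack = (empty)
pos 28: push '['; stack = [
pos 29: ']' matches '['; pop; stack = (empty)
pos 30: push '('; stack = (
pos 31: ')' matches '('; pop; stack = (empty)
pos 32: push '('; stack = (
pos 33: ')' matches '('; pop; stack = (empty)
pos 34: push '{'; stack = {
pos 35: '}' matches '{'; pop; stack = (empty)
pos 36: push '['; stack = [
pos 37: push '{'; stack = [{
pos 38: '}' matches '{'; pop; stack = [
pos 39: ']' matches '['; pop; stack = (empty)
pos 40: push '['; stack = [
pos 41: push '{'; stack = [{
pos 42: '}' matches '{'; pop; stack = [
pos 43: ']' matches '['; pop; stack = (empty)
end: stack empty → VALID
Verdict: properly nested → yes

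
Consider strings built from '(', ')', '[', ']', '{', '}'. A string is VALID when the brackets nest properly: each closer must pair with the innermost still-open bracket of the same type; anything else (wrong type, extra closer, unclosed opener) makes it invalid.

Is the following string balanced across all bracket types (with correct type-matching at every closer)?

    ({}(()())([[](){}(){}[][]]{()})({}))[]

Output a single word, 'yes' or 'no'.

Answer: yes

Derivation:
pos 0: push '('; stack = (
pos 1: push '{'; stack = ({
pos 2: '}' matches '{'; pop; stack = (
pos 3: push '('; stack = ((
pos 4: push '('; stack = (((
pos 5: ')' matches '('; pop; stack = ((
pos 6: push '('; stack = (((
pos 7: ')' matches '('; pop; stack = ((
pos 8: ')' matches '('; pop; stack = (
pos 9: push '('; stack = ((
pos 10: push '['; stack = (([
pos 11: push '['; stack = (([[
pos 12: ']' matches '['; pop; stack = (([
pos 13: push '('; stack = (([(
pos 14: ')' matches '('; pop; stack = (([
pos 15: push '{'; stack = (([{
pos 16: '}' matches '{'; pop; stack = (([
pos 17: push '('; stack = (([(
pos 18: ')' matches '('; pop; stack = (([
pos 19: push '{'; stack = (([{
pos 20: '}' matches '{'; pop; stack = (([
pos 21: push '['; stack = (([[
pos 22: ']' matches '['; pop; stack = (([
pos 23: push '['; stack = (([[
pos 24: ']' matches '['; pop; stack = (([
pos 25: ']' matches '['; pop; stack = ((
pos 26: push '{'; stack = (({
pos 27: push '('; stack = (({(
pos 28: ')' matches '('; pop; stack = (({
pos 29: '}' matches '{'; pop; stack = ((
pos 30: ')' matches '('; pop; stack = (
pos 31: push '('; stack = ((
pos 32: push '{'; stack = (({
pos 33: '}' matches '{'; pop; stack = ((
pos 34: ')' matches '('; pop; stack = (
pos 35: ')' matches '('; pop; stack = (empty)
pos 36: push '['; stack = [
pos 37: ']' matches '['; pop; stack = (empty)
end: stack empty → VALID
Verdict: properly nested → yes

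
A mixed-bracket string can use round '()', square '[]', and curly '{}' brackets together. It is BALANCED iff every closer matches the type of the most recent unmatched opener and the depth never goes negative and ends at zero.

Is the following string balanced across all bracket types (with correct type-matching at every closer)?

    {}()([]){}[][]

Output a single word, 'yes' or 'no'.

Answer: yes

Derivation:
pos 0: push '{'; stack = {
pos 1: '}' matches '{'; pop; stack = (empty)
pos 2: push '('; stack = (
pos 3: ')' matches '('; pop; stack = (empty)
pos 4: push '('; stack = (
pos 5: push '['; stack = ([
pos 6: ']' matches '['; pop; stack = (
pos 7: ')' matches '('; pop; stack = (empty)
pos 8: push '{'; stack = {
pos 9: '}' matches '{'; pop; stack = (empty)
pos 10: push '['; stack = [
pos 11: ']' matches '['; pop; stack = (empty)
pos 12: push '['; stack = [
pos 13: ']' matches '['; pop; stack = (empty)
end: stack empty → VALID
Verdict: properly nested → yes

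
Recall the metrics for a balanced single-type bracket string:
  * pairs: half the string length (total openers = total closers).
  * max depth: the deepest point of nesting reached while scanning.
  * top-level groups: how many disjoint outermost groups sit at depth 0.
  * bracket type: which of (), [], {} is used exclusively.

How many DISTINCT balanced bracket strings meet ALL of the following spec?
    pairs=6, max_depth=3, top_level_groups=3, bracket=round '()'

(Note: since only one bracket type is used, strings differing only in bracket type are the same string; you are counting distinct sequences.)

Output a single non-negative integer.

Answer: 15

Derivation:
Spec: pairs=6 depth=3 groups=3
Count(depth <= 3) = 25
Count(depth <= 2) = 10
Count(depth == 3) = 25 - 10 = 15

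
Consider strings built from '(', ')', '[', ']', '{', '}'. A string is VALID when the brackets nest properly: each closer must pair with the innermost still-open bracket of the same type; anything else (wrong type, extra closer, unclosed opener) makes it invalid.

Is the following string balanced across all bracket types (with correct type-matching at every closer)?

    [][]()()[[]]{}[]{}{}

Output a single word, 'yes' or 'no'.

Answer: yes

Derivation:
pos 0: push '['; stack = [
pos 1: ']' matches '['; pop; stack = (empty)
pos 2: push '['; stack = [
pos 3: ']' matches '['; pop; stack = (empty)
pos 4: push '('; stack = (
pos 5: ')' matches '('; pop; stack = (empty)
pos 6: push '('; stack = (
pos 7: ')' matches '('; pop; stack = (empty)
pos 8: push '['; stack = [
pos 9: push '['; stack = [[
pos 10: ']' matches '['; pop; stack = [
pos 11: ']' matches '['; pop; stack = (empty)
pos 12: push '{'; stack = {
pos 13: '}' matches '{'; pop; stack = (empty)
pos 14: push '['; stack = [
pos 15: ']' matches '['; pop; stack = (empty)
pos 16: push '{'; stack = {
pos 17: '}' matches '{'; pop; stack = (empty)
pos 18: push '{'; stack = {
pos 19: '}' matches '{'; pop; stack = (empty)
end: stack empty → VALID
Verdict: properly nested → yes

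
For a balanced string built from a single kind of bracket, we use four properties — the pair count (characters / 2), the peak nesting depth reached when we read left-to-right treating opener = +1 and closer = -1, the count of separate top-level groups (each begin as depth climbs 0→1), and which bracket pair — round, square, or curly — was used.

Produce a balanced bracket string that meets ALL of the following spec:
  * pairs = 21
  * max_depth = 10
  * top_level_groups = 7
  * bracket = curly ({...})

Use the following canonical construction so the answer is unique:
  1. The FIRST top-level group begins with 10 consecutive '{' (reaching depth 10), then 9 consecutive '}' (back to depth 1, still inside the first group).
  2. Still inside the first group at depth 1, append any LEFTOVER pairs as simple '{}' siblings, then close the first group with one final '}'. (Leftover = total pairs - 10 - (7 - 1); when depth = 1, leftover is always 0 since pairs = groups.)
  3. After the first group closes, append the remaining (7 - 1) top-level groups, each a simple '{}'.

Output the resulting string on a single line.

Answer: {{{{{{{{{{}}}}}}}}}{}{}{}{}{}}{}{}{}{}{}{}

Derivation:
Spec: pairs=21 depth=10 groups=7
Leftover pairs = 21 - 10 - (7-1) = 5
First group: deep chain of depth 10 + 5 sibling pairs
Remaining 6 groups: simple '{}' each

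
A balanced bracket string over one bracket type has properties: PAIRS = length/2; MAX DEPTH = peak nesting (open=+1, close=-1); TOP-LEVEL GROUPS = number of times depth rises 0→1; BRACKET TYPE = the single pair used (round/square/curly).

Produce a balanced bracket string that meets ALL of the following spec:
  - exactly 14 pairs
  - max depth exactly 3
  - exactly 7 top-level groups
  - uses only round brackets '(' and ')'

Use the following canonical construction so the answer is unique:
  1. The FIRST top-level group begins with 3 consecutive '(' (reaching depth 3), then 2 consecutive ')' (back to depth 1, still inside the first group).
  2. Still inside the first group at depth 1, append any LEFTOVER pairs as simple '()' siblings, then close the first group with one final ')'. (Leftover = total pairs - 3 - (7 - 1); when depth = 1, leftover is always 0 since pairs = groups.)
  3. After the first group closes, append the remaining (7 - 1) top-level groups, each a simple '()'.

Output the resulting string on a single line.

Answer: ((())()()()()())()()()()()()

Derivation:
Spec: pairs=14 depth=3 groups=7
Leftover pairs = 14 - 3 - (7-1) = 5
First group: deep chain of depth 3 + 5 sibling pairs
Remaining 6 groups: simple '()' each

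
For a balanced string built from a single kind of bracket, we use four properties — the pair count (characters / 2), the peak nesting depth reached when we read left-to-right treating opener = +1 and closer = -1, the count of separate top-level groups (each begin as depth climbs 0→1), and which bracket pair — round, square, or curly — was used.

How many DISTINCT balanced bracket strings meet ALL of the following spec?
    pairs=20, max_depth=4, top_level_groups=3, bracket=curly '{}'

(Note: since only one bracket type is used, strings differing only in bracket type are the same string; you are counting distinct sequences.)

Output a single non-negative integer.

Answer: 94041213

Derivation:
Spec: pairs=20 depth=4 groups=3
Count(depth <= 4) = 97776765
Count(depth <= 3) = 3735552
Count(depth == 4) = 97776765 - 3735552 = 94041213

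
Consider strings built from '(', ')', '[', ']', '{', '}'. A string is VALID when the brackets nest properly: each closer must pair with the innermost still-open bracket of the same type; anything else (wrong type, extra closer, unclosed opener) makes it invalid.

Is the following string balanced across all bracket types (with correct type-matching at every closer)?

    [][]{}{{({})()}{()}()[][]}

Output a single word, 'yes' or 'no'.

pos 0: push '['; stack = [
pos 1: ']' matches '['; pop; stack = (empty)
pos 2: push '['; stack = [
pos 3: ']' matches '['; pop; stack = (empty)
pos 4: push '{'; stack = {
pos 5: '}' matches '{'; pop; stack = (empty)
pos 6: push '{'; stack = {
pos 7: push '{'; stack = {{
pos 8: push '('; stack = {{(
pos 9: push '{'; stack = {{({
pos 10: '}' matches '{'; pop; stack = {{(
pos 11: ')' matches '('; pop; stack = {{
pos 12: push '('; stack = {{(
pos 13: ')' matches '('; pop; stack = {{
pos 14: '}' matches '{'; pop; stack = {
pos 15: push '{'; stack = {{
pos 16: push '('; stack = {{(
pos 17: ')' matches '('; pop; stack = {{
pos 18: '}' matches '{'; pop; stack = {
pos 19: push '('; stack = {(
pos 20: ')' matches '('; pop; stack = {
pos 21: push '['; stack = {[
pos 22: ']' matches '['; pop; stack = {
pos 23: push '['; stack = {[
pos 24: ']' matches '['; pop; stack = {
pos 25: '}' matches '{'; pop; stack = (empty)
end: stack empty → VALID
Verdict: properly nested → yes

Answer: yes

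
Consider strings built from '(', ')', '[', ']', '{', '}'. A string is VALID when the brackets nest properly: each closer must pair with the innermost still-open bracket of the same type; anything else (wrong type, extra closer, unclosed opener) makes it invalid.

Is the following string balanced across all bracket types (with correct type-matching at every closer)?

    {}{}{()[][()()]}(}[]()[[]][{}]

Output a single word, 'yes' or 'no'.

Answer: no

Derivation:
pos 0: push '{'; stack = {
pos 1: '}' matches '{'; pop; stack = (empty)
pos 2: push '{'; stack = {
pos 3: '}' matches '{'; pop; stack = (empty)
pos 4: push '{'; stack = {
pos 5: push '('; stack = {(
pos 6: ')' matches '('; pop; stack = {
pos 7: push '['; stack = {[
pos 8: ']' matches '['; pop; stack = {
pos 9: push '['; stack = {[
pos 10: push '('; stack = {[(
pos 11: ')' matches '('; pop; stack = {[
pos 12: push '('; stack = {[(
pos 13: ')' matches '('; pop; stack = {[
pos 14: ']' matches '['; pop; stack = {
pos 15: '}' matches '{'; pop; stack = (empty)
pos 16: push '('; stack = (
pos 17: saw closer '}' but top of stack is '(' (expected ')') → INVALID
Verdict: type mismatch at position 17: '}' closes '(' → no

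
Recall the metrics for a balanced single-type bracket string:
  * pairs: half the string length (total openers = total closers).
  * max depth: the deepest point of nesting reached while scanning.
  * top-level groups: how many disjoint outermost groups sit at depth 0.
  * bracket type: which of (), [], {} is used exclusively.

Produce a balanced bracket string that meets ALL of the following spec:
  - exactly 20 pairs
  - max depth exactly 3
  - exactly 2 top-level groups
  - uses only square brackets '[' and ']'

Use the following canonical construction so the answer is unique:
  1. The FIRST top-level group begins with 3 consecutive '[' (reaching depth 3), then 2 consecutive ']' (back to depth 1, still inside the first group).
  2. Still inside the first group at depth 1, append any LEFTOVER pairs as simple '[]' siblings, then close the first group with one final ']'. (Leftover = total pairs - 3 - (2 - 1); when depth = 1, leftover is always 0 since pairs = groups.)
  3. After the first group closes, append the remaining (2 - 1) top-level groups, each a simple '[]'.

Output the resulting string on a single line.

Answer: [[[]][][][][][][][][][][][][][][][][]][]

Derivation:
Spec: pairs=20 depth=3 groups=2
Leftover pairs = 20 - 3 - (2-1) = 16
First group: deep chain of depth 3 + 16 sibling pairs
Remaining 1 groups: simple '[]' each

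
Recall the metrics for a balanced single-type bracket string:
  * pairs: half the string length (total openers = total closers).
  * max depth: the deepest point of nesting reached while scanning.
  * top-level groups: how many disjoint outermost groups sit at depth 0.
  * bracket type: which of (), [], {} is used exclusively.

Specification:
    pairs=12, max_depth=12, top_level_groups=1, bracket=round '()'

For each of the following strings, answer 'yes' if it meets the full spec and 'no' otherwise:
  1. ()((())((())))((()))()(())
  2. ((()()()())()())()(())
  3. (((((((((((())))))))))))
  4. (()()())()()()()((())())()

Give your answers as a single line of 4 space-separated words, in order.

Answer: no no yes no

Derivation:
String 1 '()((())((())))((()))()(())': depth seq [1 0 1 2 3 2 1 2 3 4 3 2 1 0 1 2 3 2 1 0 1 0 1 2 1 0]
  -> pairs=13 depth=4 groups=5 -> no
String 2 '((()()()())()())()(())': depth seq [1 2 3 2 3 2 3 2 3 2 1 2 1 2 1 0 1 0 1 2 1 0]
  -> pairs=11 depth=3 groups=3 -> no
String 3 '(((((((((((())))))))))))': depth seq [1 2 3 4 5 6 7 8 9 10 11 12 11 10 9 8 7 6 5 4 3 2 1 0]
  -> pairs=12 depth=12 groups=1 -> yes
String 4 '(()()())()()()()((())())()': depth seq [1 2 1 2 1 2 1 0 1 0 1 0 1 0 1 0 1 2 3 2 1 2 1 0 1 0]
  -> pairs=13 depth=3 groups=7 -> no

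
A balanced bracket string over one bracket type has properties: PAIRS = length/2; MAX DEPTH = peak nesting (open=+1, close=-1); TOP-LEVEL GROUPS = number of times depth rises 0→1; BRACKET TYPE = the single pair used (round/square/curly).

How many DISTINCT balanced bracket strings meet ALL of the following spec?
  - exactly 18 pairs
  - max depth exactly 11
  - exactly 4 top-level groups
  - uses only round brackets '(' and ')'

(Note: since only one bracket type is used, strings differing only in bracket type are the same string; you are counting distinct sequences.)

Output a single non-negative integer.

Answer: 77376

Derivation:
Spec: pairs=18 depth=11 groups=4
Count(depth <= 11) = 58915066
Count(depth <= 10) = 58837690
Count(depth == 11) = 58915066 - 58837690 = 77376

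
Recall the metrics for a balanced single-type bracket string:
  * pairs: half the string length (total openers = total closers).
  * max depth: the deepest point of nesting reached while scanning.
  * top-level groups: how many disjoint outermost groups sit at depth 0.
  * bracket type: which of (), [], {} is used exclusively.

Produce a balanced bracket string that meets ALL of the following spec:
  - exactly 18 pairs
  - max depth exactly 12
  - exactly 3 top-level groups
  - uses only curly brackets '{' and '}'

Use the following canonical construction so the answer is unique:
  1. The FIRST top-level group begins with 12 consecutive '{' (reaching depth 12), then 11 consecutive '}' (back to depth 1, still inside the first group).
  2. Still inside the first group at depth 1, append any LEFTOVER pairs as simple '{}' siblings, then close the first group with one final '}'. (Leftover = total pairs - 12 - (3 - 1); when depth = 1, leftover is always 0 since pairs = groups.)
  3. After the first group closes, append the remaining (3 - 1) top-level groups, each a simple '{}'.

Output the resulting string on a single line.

Answer: {{{{{{{{{{{{}}}}}}}}}}}{}{}{}{}}{}{}

Derivation:
Spec: pairs=18 depth=12 groups=3
Leftover pairs = 18 - 12 - (3-1) = 4
First group: deep chain of depth 12 + 4 sibling pairs
Remaining 2 groups: simple '{}' each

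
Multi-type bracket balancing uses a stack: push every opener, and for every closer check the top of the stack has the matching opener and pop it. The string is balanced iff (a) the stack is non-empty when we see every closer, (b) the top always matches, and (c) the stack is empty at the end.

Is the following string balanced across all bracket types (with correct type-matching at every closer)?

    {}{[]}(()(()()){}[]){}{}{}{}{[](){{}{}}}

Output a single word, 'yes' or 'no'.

Answer: yes

Derivation:
pos 0: push '{'; stack = {
pos 1: '}' matches '{'; pop; stack = (empty)
pos 2: push '{'; stack = {
pos 3: push '['; stack = {[
pos 4: ']' matches '['; pop; stack = {
pos 5: '}' matches '{'; pop; stack = (empty)
pos 6: push '('; stack = (
pos 7: push '('; stack = ((
pos 8: ')' matches '('; pop; stack = (
pos 9: push '('; stack = ((
pos 10: push '('; stack = (((
pos 11: ')' matches '('; pop; stack = ((
pos 12: push '('; stack = (((
pos 13: ')' matches '('; pop; stack = ((
pos 14: ')' matches '('; pop; stack = (
pos 15: push '{'; stack = ({
pos 16: '}' matches '{'; pop; stack = (
pos 17: push '['; stack = ([
pos 18: ']' matches '['; pop; stack = (
pos 19: ')' matches '('; pop; stack = (empty)
pos 20: push '{'; stack = {
pos 21: '}' matches '{'; pop; stack = (empty)
pos 22: push '{'; stack = {
pos 23: '}' matches '{'; pop; stack = (empty)
pos 24: push '{'; stack = {
pos 25: '}' matches '{'; pop; stack = (empty)
pos 26: push '{'; stack = {
pos 27: '}' matches '{'; pop; stack = (empty)
pos 28: push '{'; stack = {
pos 29: push '['; stack = {[
pos 30: ']' matches '['; pop; stack = {
pos 31: push '('; stack = {(
pos 32: ')' matches '('; pop; stack = {
pos 33: push '{'; stack = {{
pos 34: push '{'; stack = {{{
pos 35: '}' matches '{'; pop; stack = {{
pos 36: push '{'; stack = {{{
pos 37: '}' matches '{'; pop; stack = {{
pos 38: '}' matches '{'; pop; stack = {
pos 39: '}' matches '{'; pop; stack = (empty)
end: stack empty → VALID
Verdict: properly nested → yes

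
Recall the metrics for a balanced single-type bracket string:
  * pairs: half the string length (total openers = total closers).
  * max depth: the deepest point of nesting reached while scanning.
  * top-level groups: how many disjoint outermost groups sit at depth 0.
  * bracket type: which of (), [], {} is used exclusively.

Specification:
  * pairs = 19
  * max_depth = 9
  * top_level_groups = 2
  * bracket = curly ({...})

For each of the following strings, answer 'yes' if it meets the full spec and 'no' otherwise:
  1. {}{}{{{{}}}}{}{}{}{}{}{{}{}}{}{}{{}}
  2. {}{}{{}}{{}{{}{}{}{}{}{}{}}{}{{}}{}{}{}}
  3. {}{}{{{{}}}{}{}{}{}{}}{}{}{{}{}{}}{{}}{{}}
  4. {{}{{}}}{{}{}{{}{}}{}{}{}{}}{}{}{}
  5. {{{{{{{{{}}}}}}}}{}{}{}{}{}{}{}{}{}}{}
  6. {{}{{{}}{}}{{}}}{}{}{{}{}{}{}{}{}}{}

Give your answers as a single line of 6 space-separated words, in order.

String 1 '{}{}{{{{}}}}{}{}{}{}{}{{}{}}{}{}{{}}': depth seq [1 0 1 0 1 2 3 4 3 2 1 0 1 0 1 0 1 0 1 0 1 0 1 2 1 2 1 0 1 0 1 0 1 2 1 0]
  -> pairs=18 depth=4 groups=12 -> no
String 2 '{}{}{{}}{{}{{}{}{}{}{}{}{}}{}{{}}{}{}{}}': depth seq [1 0 1 0 1 2 1 0 1 2 1 2 3 2 3 2 3 2 3 2 3 2 3 2 3 2 1 2 1 2 3 2 1 2 1 2 1 2 1 0]
  -> pairs=20 depth=3 groups=4 -> no
String 3 '{}{}{{{{}}}{}{}{}{}{}}{}{}{{}{}{}}{{}}{{}}': depth seq [1 0 1 0 1 2 3 4 3 2 1 2 1 2 1 2 1 2 1 2 1 0 1 0 1 0 1 2 1 2 1 2 1 0 1 2 1 0 1 2 1 0]
  -> pairs=21 depth=4 groups=8 -> no
String 4 '{{}{{}}}{{}{}{{}{}}{}{}{}{}}{}{}{}': depth seq [1 2 1 2 3 2 1 0 1 2 1 2 1 2 3 2 3 2 1 2 1 2 1 2 1 2 1 0 1 0 1 0 1 0]
  -> pairs=17 depth=3 groups=5 -> no
String 5 '{{{{{{{{{}}}}}}}}{}{}{}{}{}{}{}{}{}}{}': depth seq [1 2 3 4 5 6 7 8 9 8 7 6 5 4 3 2 1 2 1 2 1 2 1 2 1 2 1 2 1 2 1 2 1 2 1 0 1 0]
  -> pairs=19 depth=9 groups=2 -> yes
String 6 '{{}{{{}}{}}{{}}}{}{}{{}{}{}{}{}{}}{}': depth seq [1 2 1 2 3 4 3 2 3 2 1 2 3 2 1 0 1 0 1 0 1 2 1 2 1 2 1 2 1 2 1 2 1 0 1 0]
  -> pairs=18 depth=4 groups=5 -> no

Answer: no no no no yes no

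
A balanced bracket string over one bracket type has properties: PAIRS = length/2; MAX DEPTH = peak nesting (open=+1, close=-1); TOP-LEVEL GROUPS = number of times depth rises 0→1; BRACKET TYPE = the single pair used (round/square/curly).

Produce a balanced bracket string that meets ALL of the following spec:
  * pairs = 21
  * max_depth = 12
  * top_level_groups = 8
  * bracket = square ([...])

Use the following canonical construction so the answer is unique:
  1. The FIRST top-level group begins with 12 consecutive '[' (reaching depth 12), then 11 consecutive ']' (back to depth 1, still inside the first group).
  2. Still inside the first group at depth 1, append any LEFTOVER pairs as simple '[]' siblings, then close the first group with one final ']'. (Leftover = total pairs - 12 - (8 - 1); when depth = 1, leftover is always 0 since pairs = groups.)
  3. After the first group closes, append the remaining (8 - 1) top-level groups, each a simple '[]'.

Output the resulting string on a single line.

Spec: pairs=21 depth=12 groups=8
Leftover pairs = 21 - 12 - (8-1) = 2
First group: deep chain of depth 12 + 2 sibling pairs
Remaining 7 groups: simple '[]' each

Answer: [[[[[[[[[[[[]]]]]]]]]]][][]][][][][][][][]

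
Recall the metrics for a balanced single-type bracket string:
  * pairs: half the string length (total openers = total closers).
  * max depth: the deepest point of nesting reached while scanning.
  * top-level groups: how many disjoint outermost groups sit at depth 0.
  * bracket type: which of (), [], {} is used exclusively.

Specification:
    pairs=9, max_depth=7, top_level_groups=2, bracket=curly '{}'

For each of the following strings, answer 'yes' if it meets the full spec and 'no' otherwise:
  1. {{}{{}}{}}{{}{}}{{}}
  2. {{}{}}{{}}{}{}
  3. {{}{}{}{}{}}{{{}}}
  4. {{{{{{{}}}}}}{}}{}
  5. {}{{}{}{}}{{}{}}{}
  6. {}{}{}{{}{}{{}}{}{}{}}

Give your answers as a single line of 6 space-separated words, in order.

String 1 '{{}{{}}{}}{{}{}}{{}}': depth seq [1 2 1 2 3 2 1 2 1 0 1 2 1 2 1 0 1 2 1 0]
  -> pairs=10 depth=3 groups=3 -> no
String 2 '{{}{}}{{}}{}{}': depth seq [1 2 1 2 1 0 1 2 1 0 1 0 1 0]
  -> pairs=7 depth=2 groups=4 -> no
String 3 '{{}{}{}{}{}}{{{}}}': depth seq [1 2 1 2 1 2 1 2 1 2 1 0 1 2 3 2 1 0]
  -> pairs=9 depth=3 groups=2 -> no
String 4 '{{{{{{{}}}}}}{}}{}': depth seq [1 2 3 4 5 6 7 6 5 4 3 2 1 2 1 0 1 0]
  -> pairs=9 depth=7 groups=2 -> yes
String 5 '{}{{}{}{}}{{}{}}{}': depth seq [1 0 1 2 1 2 1 2 1 0 1 2 1 2 1 0 1 0]
  -> pairs=9 depth=2 groups=4 -> no
String 6 '{}{}{}{{}{}{{}}{}{}{}}': depth seq [1 0 1 0 1 0 1 2 1 2 1 2 3 2 1 2 1 2 1 2 1 0]
  -> pairs=11 depth=3 groups=4 -> no

Answer: no no no yes no no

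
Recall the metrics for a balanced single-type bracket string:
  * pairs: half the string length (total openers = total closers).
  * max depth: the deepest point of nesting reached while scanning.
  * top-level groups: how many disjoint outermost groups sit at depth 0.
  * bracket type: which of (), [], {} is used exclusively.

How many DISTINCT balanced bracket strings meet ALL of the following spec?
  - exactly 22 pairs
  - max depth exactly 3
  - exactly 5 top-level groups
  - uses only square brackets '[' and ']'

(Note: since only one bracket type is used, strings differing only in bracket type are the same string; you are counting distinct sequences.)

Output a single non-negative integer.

Spec: pairs=22 depth=3 groups=5
Count(depth <= 3) = 55623680
Count(depth <= 2) = 5985
Count(depth == 3) = 55623680 - 5985 = 55617695

Answer: 55617695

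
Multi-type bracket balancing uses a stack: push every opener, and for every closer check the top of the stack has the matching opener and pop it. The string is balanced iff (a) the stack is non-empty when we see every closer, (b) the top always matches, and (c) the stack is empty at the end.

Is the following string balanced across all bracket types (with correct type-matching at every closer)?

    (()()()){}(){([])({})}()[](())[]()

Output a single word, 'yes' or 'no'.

pos 0: push '('; stack = (
pos 1: push '('; stack = ((
pos 2: ')' matches '('; pop; stack = (
pos 3: push '('; stack = ((
pos 4: ')' matches '('; pop; stack = (
pos 5: push '('; stack = ((
pos 6: ')' matches '('; pop; stack = (
pos 7: ')' matches '('; pop; stack = (empty)
pos 8: push '{'; stack = {
pos 9: '}' matches '{'; pop; stack = (empty)
pos 10: push '('; stack = (
pos 11: ')' matches '('; pop; stack = (empty)
pos 12: push '{'; stack = {
pos 13: push '('; stack = {(
pos 14: push '['; stack = {([
pos 15: ']' matches '['; pop; stack = {(
pos 16: ')' matches '('; pop; stack = {
pos 17: push '('; stack = {(
pos 18: push '{'; stack = {({
pos 19: '}' matches '{'; pop; stack = {(
pos 20: ')' matches '('; pop; stack = {
pos 21: '}' matches '{'; pop; stack = (empty)
pos 22: push '('; stack = (
pos 23: ')' matches '('; pop; stack = (empty)
pos 24: push '['; stack = [
pos 25: ']' matches '['; pop; stack = (empty)
pos 26: push '('; stack = (
pos 27: push '('; stack = ((
pos 28: ')' matches '('; pop; stack = (
pos 29: ')' matches '('; pop; stack = (empty)
pos 30: push '['; stack = [
pos 31: ']' matches '['; pop; stack = (empty)
pos 32: push '('; stack = (
pos 33: ')' matches '('; pop; stack = (empty)
end: stack empty → VALID
Verdict: properly nested → yes

Answer: yes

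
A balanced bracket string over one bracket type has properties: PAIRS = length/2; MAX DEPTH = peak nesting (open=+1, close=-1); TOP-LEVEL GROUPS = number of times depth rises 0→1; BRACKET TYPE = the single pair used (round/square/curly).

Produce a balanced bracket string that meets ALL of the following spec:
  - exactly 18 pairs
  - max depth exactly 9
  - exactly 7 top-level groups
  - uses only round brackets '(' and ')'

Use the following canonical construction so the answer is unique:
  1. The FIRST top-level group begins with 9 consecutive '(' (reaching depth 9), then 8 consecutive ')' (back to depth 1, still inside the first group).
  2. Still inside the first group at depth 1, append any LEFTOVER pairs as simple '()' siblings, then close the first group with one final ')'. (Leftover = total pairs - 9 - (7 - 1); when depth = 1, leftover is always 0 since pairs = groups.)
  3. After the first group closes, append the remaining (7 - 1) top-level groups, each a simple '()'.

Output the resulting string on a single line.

Answer: ((((((((())))))))()()())()()()()()()

Derivation:
Spec: pairs=18 depth=9 groups=7
Leftover pairs = 18 - 9 - (7-1) = 3
First group: deep chain of depth 9 + 3 sibling pairs
Remaining 6 groups: simple '()' each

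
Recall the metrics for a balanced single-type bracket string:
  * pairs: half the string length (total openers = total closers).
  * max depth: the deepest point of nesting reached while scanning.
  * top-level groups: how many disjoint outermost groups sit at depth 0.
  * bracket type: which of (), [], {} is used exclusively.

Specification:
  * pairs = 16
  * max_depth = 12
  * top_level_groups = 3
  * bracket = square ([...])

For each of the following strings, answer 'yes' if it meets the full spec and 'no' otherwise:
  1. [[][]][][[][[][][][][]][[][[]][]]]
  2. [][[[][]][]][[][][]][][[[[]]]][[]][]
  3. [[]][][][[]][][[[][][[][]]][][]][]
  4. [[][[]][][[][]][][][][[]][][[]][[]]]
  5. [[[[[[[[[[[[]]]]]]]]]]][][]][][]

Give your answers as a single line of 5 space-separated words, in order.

Answer: no no no no yes

Derivation:
String 1 '[[][]][][[][[][][][][]][[][[]][]]]': depth seq [1 2 1 2 1 0 1 0 1 2 1 2 3 2 3 2 3 2 3 2 3 2 1 2 3 2 3 4 3 2 3 2 1 0]
  -> pairs=17 depth=4 groups=3 -> no
String 2 '[][[[][]][]][[][][]][][[[[]]]][[]][]': depth seq [1 0 1 2 3 2 3 2 1 2 1 0 1 2 1 2 1 2 1 0 1 0 1 2 3 4 3 2 1 0 1 2 1 0 1 0]
  -> pairs=18 depth=4 groups=7 -> no
String 3 '[[]][][][[]][][[[][][[][]]][][]][]': depth seq [1 2 1 0 1 0 1 0 1 2 1 0 1 0 1 2 3 2 3 2 3 4 3 4 3 2 1 2 1 2 1 0 1 0]
  -> pairs=17 depth=4 groups=7 -> no
String 4 '[[][[]][][[][]][][][][[]][][[]][[]]]': depth seq [1 2 1 2 3 2 1 2 1 2 3 2 3 2 1 2 1 2 1 2 1 2 3 2 1 2 1 2 3 2 1 2 3 2 1 0]
  -> pairs=18 depth=3 groups=1 -> no
String 5 '[[[[[[[[[[[[]]]]]]]]]]][][]][][]': depth seq [1 2 3 4 5 6 7 8 9 10 11 12 11 10 9 8 7 6 5 4 3 2 1 2 1 2 1 0 1 0 1 0]
  -> pairs=16 depth=12 groups=3 -> yes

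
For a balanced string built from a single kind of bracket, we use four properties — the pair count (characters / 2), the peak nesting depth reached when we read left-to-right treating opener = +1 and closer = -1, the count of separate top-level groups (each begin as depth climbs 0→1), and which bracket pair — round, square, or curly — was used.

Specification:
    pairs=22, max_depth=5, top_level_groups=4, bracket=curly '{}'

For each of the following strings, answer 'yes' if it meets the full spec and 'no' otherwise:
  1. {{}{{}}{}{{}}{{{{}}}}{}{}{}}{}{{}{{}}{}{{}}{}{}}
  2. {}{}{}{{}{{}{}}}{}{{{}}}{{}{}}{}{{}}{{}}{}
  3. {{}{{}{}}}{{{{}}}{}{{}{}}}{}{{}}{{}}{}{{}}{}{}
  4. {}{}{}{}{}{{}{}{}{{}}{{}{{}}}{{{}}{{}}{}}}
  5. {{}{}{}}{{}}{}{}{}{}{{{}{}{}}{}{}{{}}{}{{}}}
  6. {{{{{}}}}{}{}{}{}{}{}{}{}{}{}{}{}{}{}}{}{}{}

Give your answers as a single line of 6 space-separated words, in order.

Answer: no no no no no yes

Derivation:
String 1 '{{}{{}}{}{{}}{{{{}}}}{}{}{}}{}{{}{{}}{}{{}}{}{}}': depth seq [1 2 1 2 3 2 1 2 1 2 3 2 1 2 3 4 5 4 3 2 1 2 1 2 1 2 1 0 1 0 1 2 1 2 3 2 1 2 1 2 3 2 1 2 1 2 1 0]
  -> pairs=24 depth=5 groups=3 -> no
String 2 '{}{}{}{{}{{}{}}}{}{{{}}}{{}{}}{}{{}}{{}}{}': depth seq [1 0 1 0 1 0 1 2 1 2 3 2 3 2 1 0 1 0 1 2 3 2 1 0 1 2 1 2 1 0 1 0 1 2 1 0 1 2 1 0 1 0]
  -> pairs=21 depth=3 groups=11 -> no
String 3 '{{}{{}{}}}{{{{}}}{}{{}{}}}{}{{}}{{}}{}{{}}{}{}': depth seq [1 2 1 2 3 2 3 2 1 0 1 2 3 4 3 2 1 2 1 2 3 2 3 2 1 0 1 0 1 2 1 0 1 2 1 0 1 0 1 2 1 0 1 0 1 0]
  -> pairs=23 depth=4 groups=9 -> no
String 4 '{}{}{}{}{}{{}{}{}{{}}{{}{{}}}{{{}}{{}}{}}}': depth seq [1 0 1 0 1 0 1 0 1 0 1 2 1 2 1 2 1 2 3 2 1 2 3 2 3 4 3 2 1 2 3 4 3 2 3 4 3 2 3 2 1 0]
  -> pairs=21 depth=4 groups=6 -> no
String 5 '{{}{}{}}{{}}{}{}{}{}{{{}{}{}}{}{}{{}}{}{{}}}': depth seq [1 2 1 2 1 2 1 0 1 2 1 0 1 0 1 0 1 0 1 0 1 2 3 2 3 2 3 2 1 2 1 2 1 2 3 2 1 2 1 2 3 2 1 0]
  -> pairs=22 depth=3 groups=7 -> no
String 6 '{{{{{}}}}{}{}{}{}{}{}{}{}{}{}{}{}{}{}}{}{}{}': depth seq [1 2 3 4 5 4 3 2 1 2 1 2 1 2 1 2 1 2 1 2 1 2 1 2 1 2 1 2 1 2 1 2 1 2 1 2 1 0 1 0 1 0 1 0]
  -> pairs=22 depth=5 groups=4 -> yes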